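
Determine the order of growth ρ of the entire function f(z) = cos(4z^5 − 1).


Write cos(w) = (e^{iw} ± e^{−iw})/(2 or 2i), so |cos(w)| ≤ e^{|w|}. With w = 4z^5 − 1, |w| ≤ 4r^5 + 1 on |z|=r, giving M(r) ≤ e^{4r^5 + 1} and ρ ≤ 5. For the lower bound, choose z on |z|=r with 4z^5 purely imaginary of modulus 4r^5; then |cos(4z^5 − 1)| grows like e^{4r^5}/2, so ρ ≥ 5. Hence ρ = 5.
Therefore ρ = 5.

Order ρ = 5.


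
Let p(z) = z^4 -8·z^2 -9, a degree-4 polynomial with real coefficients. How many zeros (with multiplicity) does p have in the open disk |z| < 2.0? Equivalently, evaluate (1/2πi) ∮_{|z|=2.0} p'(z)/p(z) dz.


The zeros of p are: 3, -3, (0 + 1i), (0 - 1i).
Their magnitudes are: 3, 3, 1, 1.
Zeros with |z| < R = 2.0: (0 + 1i), (0 - 1i).
Count = 2.
By the argument principle, (1/2πi) ∮_{|z|=R} p'(z)/p(z) dz equals exactly this count.

Number of zeros inside |z| < 2.0: 2.


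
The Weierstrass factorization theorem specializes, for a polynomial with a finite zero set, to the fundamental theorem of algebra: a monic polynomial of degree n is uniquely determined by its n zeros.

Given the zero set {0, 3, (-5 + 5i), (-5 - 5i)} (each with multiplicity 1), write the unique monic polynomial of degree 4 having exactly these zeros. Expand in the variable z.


The polynomial is p(z) = ∏_{α ∈ S} (z − α), where S = {0, 3, (-5 + 5i), (-5 - 5i)}.
Expanding the product yields: p(z) = z^4 + 7·z^3 + 20·z^2 -150·z.
Note conjugate pairs combine to real quadratics: (z − (-5+5i))(z − (-5−5i)) = z² + 10z + 50.
The resulting polynomial has degree 4 and real coefficients as required.

p(z) = z^4 + 7·z^3 + 20·z^2 -150·z.


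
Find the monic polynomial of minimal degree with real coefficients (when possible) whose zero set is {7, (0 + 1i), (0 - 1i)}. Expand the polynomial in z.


The polynomial is p(z) = ∏_{α ∈ S} (z − α), where S = {7, (0 + 1i), (0 - 1i)}.
Expanding the product yields: p(z) = z^3 -7·z^2 + z -7.
Note conjugate pairs combine to real quadratics: (z − (0+1i))(z − (0−1i)) = z² + 1.
The resulting polynomial has degree 3 and real coefficients as required.

p(z) = z^3 -7·z^2 + z -7.


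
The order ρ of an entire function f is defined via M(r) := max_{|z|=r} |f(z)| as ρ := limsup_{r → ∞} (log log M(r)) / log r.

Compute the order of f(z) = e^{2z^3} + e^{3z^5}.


Each summand is entire of order 3 and 5 respectively (as in the single-exponential case). The order of a sum is at most the max of the orders, so ρ ≤ 5. For the lower bound: on |z|=r choose arg z so that 3z^5 is real positive; then |e^{3z^5}| = e^{3r^5} while |e^{2z^3}| ≤ e^{2r^3} = o(e^{3r^5}). So |f| ≥ e^{3r^5}(1 − o(1)) and ρ ≥ 5. Hence ρ = max(3, 5) = 5.
Therefore ρ = 5.

Order ρ = 5.


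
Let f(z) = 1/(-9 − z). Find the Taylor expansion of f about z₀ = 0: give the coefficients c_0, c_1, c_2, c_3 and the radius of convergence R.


Let w = z − z₀, so z = z₀ + w.
Then -9 − z = -9 − (z₀ + w) = (-9 − z₀) − w = -9 − w.
f(z) = 1/(-9 − w) = (1/(-9)) · 1/(1 − w/(-9)) = Σ_{n≥0} w^n / (-9)^(n+1).
So c_n = 1/(-9)^(n+1):
  c_0 = 1/(-9)^1 = -1/9.
  c_1 = 1/(-9)^2 = 1/81.
  c_2 = 1/(-9)^3 = -1/729.
  c_3 = 1/(-9)^4 = 1/6561.
The series is valid for |w/d| < 1, i.e. |z − z₀| < |d|.
Radius of convergence: R = |-9 − z₀| = |-9| = 9 (distance from z₀ to the singularity z = -9).

c_0 = -1/9, c_1 = 1/81, c_2 = -1/729, c_3 = 1/6561; R = 9.


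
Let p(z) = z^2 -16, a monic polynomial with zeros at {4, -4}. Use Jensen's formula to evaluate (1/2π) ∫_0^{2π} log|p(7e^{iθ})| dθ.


Zeros: -4, 4; r = 7.
Inside |z| < r: -4, 4. Outside (|z| ≥ r): ∅.
p(0) = -16, so log|p(0)| = log(16) = 2.7726.
Apply Jensen: I(r) = log|p(0)| + Σ_k log(r/|z_k|), summed over zeros inside |z| < r.
  log(r/|z_k|) for z_k = 4: log(7/4) = 0.5596
  log(r/|z_k|) for z_k = -4: log(7/4) = 0.5596
Sum over inside zeros: 1.1192.
I(r) = log|p(0)| + (inside sum) = 2.7726 + 1.1192 = 3.8918.
Closed form (all zeros inside, monic): I(r) = n·log(r) = 2·log(7) = 3.8918. ✓

I(r) ≈ 3.8918.


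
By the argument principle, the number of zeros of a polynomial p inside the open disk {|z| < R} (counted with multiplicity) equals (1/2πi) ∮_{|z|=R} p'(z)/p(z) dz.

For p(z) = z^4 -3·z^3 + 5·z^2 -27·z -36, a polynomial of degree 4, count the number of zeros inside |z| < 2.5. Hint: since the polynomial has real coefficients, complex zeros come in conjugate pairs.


The zeros of p are: 4, -1, (0 + 3i), (0 - 3i).
Their magnitudes are: 4, 1, 3, 3.
Zeros with |z| < R = 2.5: -1.
Count = 1.
By the argument principle, (1/2πi) ∮_{|z|=R} p'(z)/p(z) dz equals exactly this count.

Number of zeros inside |z| < 2.5: 1.


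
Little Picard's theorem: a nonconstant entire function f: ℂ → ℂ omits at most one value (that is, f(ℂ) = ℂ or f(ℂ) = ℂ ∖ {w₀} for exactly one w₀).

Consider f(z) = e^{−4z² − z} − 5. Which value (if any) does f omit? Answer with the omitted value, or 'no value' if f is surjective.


Little Picard bounds the complement of f(ℂ) to at most one point.
The exponent g(z) = −4z² − z is a nonconstant polynomial, hence surjective onto ℂ. So e^{g(z)} takes every value in {e^w : w ∈ ℂ} = ℂ ∖ {0}. Adding -5 shifts the range to ℂ ∖ {-5}. f omits exactly -5.

Omitted value: -5.


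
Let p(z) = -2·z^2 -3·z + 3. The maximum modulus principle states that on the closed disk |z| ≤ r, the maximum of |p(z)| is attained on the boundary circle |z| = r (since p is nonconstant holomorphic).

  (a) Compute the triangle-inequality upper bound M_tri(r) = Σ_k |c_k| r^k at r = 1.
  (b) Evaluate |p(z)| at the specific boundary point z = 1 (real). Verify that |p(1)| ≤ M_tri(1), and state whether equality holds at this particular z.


Coefficients: c_0 = 3, c_1 = -3, c_2 = -2. Radius r = 1.
Part (a). Triangle bound: M_tri(r) = Σ_k |c_k| r^k
  = |3|·1^0 + |-3|·1^1 + |-2|·1^2
  = 3 + 3 + 2 = 8.
This bounds M(r) := max_{|z|=r} |p(z)| from above; equality holds iff all terms c_k z^k can be made to align in phase at a single z on |z|=r.
Part (b). At z = 1 (real, on the circle |z| = r):
  p(1) = (3)·1^0 + (-3)·1^1 + (-2)·1^2 = -2.
  |p(1)| = 2.
Check: |p(1)| = 2 ≤ 8 = M_tri(1). ✓ Equality does not hold at z = 1 (the coefficients have mixed signs, so the terms do not all align in phase there).

M_tri(1) = 8; |p(1)| = 2; equality at z=1: no.


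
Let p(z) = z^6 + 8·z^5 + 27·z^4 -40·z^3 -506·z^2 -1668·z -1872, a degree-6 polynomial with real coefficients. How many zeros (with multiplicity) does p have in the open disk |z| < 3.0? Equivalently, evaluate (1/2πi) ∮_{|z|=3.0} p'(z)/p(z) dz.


The zeros of p are: (-3 + 3i), (-3 - 3i), (-2 + 3i), (-2 - 3i), -2, 4.
Their magnitudes are: 4.243, 4.243, 3.606, 3.606, 2, 4.
Zeros with |z| < R = 3.0: -2.
Count = 1.
By the argument principle, (1/2πi) ∮_{|z|=R} p'(z)/p(z) dz equals exactly this count.

Number of zeros inside |z| < 3.0: 1.


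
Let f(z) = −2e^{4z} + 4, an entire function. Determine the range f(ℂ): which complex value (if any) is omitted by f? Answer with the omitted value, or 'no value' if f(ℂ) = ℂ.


Little Picard bounds the complement of f(ℂ) to at most one point.
e^{4z} is never zero on ℂ, so -2·e^{4z} takes every value in ℂ ∖ {0}. Adding 4 shifts the range to ℂ ∖ {4}. Thus f omits exactly the value 4.

Omitted value: 4.


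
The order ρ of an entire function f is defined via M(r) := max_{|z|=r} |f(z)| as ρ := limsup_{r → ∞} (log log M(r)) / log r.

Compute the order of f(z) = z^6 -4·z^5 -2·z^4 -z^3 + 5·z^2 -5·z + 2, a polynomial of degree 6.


|f(z)| ≤ Σ|c_k|·r^k = O(r^6) as r → ∞. Polynomial growth is O(e^{r^ε}) for every ε > 0 (since r^6/e^{r^ε} → 0), so ρ ≤ ε for all ε > 0, i.e. ρ = 0. Every nonconstant polynomial has order 0.
Therefore ρ = 0.

Order ρ = 0.


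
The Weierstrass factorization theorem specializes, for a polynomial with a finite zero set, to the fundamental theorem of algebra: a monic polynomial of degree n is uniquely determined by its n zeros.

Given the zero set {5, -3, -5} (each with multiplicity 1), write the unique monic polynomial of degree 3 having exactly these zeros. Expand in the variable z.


The polynomial is p(z) = ∏_{α ∈ S} (z − α), where S = {5, -3, -5}.
Expanding the product yields: p(z) = z^3 + 3·z^2 -25·z -75.
The resulting polynomial has degree 3 and real coefficients as required.

p(z) = z^3 + 3·z^2 -25·z -75.


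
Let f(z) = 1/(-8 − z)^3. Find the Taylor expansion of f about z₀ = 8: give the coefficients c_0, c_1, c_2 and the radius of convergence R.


Let w = z − z₀, so z = z₀ + w.
Then -8 − z = -8 − (z₀ + w) = (-8 − z₀) − w = -16 − w.
f(z) = 1/(-16 − w)^3 = (1/(-16)^3) · (1 − w/(-16))^{−3}.
By the binomial series (1−u)^{−3} = Σ_{n≥0} C(n+2, 2) u^n for |u|<1, with u = w/(-16):
  c_n = C(n+2, 2) / (-16)^(n+3).
  c_0 = 1/(-16)^3 = -1/4096.
  c_1 = 3/(-16)^4 = 3/65536.
  c_2 = 6/(-16)^5 = -3/524288.
The series is valid for |w/d| < 1, i.e. |z − z₀| < |d|.
Radius of convergence: R = |-8 − z₀| = |-16| = 16 (distance from z₀ to the singularity z = -8).

c_0 = -1/4096, c_1 = 3/65536, c_2 = -3/524288; R = 16.


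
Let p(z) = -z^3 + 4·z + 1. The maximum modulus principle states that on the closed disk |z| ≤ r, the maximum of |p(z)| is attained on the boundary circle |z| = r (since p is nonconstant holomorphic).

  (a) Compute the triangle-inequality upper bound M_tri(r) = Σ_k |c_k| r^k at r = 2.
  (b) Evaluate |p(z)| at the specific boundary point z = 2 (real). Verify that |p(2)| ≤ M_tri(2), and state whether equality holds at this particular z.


Coefficients: c_0 = 1, c_1 = 4, c_2 = 0, c_3 = -1. Radius r = 2.
Part (a). Triangle bound: M_tri(r) = Σ_k |c_k| r^k
  = |1|·2^0 + |4|·2^1 + |0|·2^2 + |-1|·2^3
  = 1 + 8 + 0 + 8 = 17.
This bounds M(r) := max_{|z|=r} |p(z)| from above; equality holds iff all terms c_k z^k can be made to align in phase at a single z on |z|=r.
Part (b). At z = 2 (real, on the circle |z| = r):
  p(2) = (1)·2^0 + (4)·2^1 + (0)·2^2 + (-1)·2^3 = 1.
  |p(2)| = 1.
Check: |p(2)| = 1 ≤ 17 = M_tri(2). ✓ Equality does not hold at z = 2 (the coefficients have mixed signs, so the terms do not all align in phase there).

M_tri(2) = 17; |p(2)| = 1; equality at z=2: no.


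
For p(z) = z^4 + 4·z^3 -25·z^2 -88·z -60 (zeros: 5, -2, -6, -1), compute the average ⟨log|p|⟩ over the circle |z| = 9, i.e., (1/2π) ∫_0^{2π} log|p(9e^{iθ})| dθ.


Zeros: -6, -2, -1, 5; r = 9.
Inside |z| < r: -6, -2, -1, 5. Outside (|z| ≥ r): ∅.
p(0) = -60, so log|p(0)| = log(60) = 4.0943.
Apply Jensen: I(r) = log|p(0)| + Σ_k log(r/|z_k|), summed over zeros inside |z| < r.
  log(r/|z_k|) for z_k = 5: log(9/5) = 0.5878
  log(r/|z_k|) for z_k = -2: log(9/2) = 1.5041
  log(r/|z_k|) for z_k = -6: log(9/6) = 0.4055
  log(r/|z_k|) for z_k = -1: log(9/1) = 2.1972
Sum over inside zeros: 4.6946.
I(r) = log|p(0)| + (inside sum) = 4.0943 + 4.6946 = 8.7889.
Closed form (all zeros inside, monic): I(r) = n·log(r) = 4·log(9) = 8.7889. ✓

I(r) ≈ 8.7889.


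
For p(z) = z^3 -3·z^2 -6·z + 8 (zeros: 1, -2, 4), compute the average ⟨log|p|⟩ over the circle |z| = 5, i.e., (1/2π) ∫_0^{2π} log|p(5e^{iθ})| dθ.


Zeros: -2, 1, 4; r = 5.
Inside |z| < r: -2, 1, 4. Outside (|z| ≥ r): ∅.
p(0) = 8, so log|p(0)| = log(8) = 2.0794.
Apply Jensen: I(r) = log|p(0)| + Σ_k log(r/|z_k|), summed over zeros inside |z| < r.
  log(r/|z_k|) for z_k = 1: log(5/1) = 1.6094
  log(r/|z_k|) for z_k = -2: log(5/2) = 0.9163
  log(r/|z_k|) for z_k = 4: log(5/4) = 0.2231
Sum over inside zeros: 2.7489.
I(r) = log|p(0)| + (inside sum) = 2.0794 + 2.7489 = 4.8283.
Closed form (all zeros inside, monic): I(r) = n·log(r) = 3·log(5) = 4.8283. ✓

I(r) ≈ 4.8283.


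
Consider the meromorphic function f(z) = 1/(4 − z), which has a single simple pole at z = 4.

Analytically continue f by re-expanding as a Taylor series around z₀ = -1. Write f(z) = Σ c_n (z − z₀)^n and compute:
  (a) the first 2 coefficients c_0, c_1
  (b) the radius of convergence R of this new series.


Let w = z − z₀, so z = z₀ + w.
Then 4 − z = 4 − (z₀ + w) = (4 − z₀) − w = 5 − w.
f(z) = 1/(5 − w) = (1/(5)) · 1/(1 − w/(5)) = Σ_{n≥0} w^n / (5)^(n+1).
So c_n = 1/(5)^(n+1):
  c_0 = 1/(5)^1 = 1/5.
  c_1 = 1/(5)^2 = 1/25.
The series is valid for |w/d| < 1, i.e. |z − z₀| < |d|.
Radius of convergence: R = |4 − z₀| = |5| = 5 (distance from z₀ to the singularity z = 4).

c_0 = 1/5, c_1 = 1/25; R = 5.


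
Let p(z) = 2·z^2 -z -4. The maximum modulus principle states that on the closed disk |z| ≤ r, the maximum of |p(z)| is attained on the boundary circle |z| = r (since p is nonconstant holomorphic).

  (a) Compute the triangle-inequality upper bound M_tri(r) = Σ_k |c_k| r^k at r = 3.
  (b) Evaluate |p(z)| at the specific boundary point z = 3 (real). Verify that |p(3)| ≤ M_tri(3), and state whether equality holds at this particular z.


Coefficients: c_0 = -4, c_1 = -1, c_2 = 2. Radius r = 3.
Part (a). Triangle bound: M_tri(r) = Σ_k |c_k| r^k
  = |-4|·3^0 + |-1|·3^1 + |2|·3^2
  = 4 + 3 + 18 = 25.
This bounds M(r) := max_{|z|=r} |p(z)| from above; equality holds iff all terms c_k z^k can be made to align in phase at a single z on |z|=r.
Part (b). At z = 3 (real, on the circle |z| = r):
  p(3) = (-4)·3^0 + (-1)·3^1 + (2)·3^2 = 11.
  |p(3)| = 11.
Check: |p(3)| = 11 ≤ 25 = M_tri(3). ✓ Equality does not hold at z = 3 (the coefficients have mixed signs, so the terms do not all align in phase there).

M_tri(3) = 25; |p(3)| = 11; equality at z=3: no.


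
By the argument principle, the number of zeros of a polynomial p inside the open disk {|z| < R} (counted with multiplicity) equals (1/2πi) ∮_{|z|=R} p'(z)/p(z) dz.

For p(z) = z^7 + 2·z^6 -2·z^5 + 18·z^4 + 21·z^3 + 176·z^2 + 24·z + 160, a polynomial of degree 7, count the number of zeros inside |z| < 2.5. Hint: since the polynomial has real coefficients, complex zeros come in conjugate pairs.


The zeros of p are: -4, (-1 + 2i), (-1 - 2i), (0 + 1i), (0 - 1i), (2 + 2i), (2 - 2i).
Their magnitudes are: 4, 2.236, 2.236, 1, 1, 2.828, 2.828.
Zeros with |z| < R = 2.5: (-1 + 2i), (-1 - 2i), (0 + 1i), (0 - 1i).
Count = 4.
By the argument principle, (1/2πi) ∮_{|z|=R} p'(z)/p(z) dz equals exactly this count.

Number of zeros inside |z| < 2.5: 4.


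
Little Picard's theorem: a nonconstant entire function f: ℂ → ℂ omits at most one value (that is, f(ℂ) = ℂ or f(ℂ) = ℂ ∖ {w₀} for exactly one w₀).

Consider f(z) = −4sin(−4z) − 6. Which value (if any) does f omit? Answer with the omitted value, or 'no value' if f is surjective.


Little Picard bounds the complement of f(ℂ) to at most one point.
sin is entire and surjective onto ℂ: for every w ∈ ℂ, sin(ζ) = w has a solution ζ ∈ ℂ (e.g., via the complex inverse arcsin). With ζ = −4z this gives z = ζ/(-4). Then -4·sin(−4z) takes every value in -4·ℂ = ℂ, and adding -6 is a bijection of ℂ. So f is surjective and omits no value. (Note: only on the real line is sin bounded by [−1, 1].)

Omitted value: no value.


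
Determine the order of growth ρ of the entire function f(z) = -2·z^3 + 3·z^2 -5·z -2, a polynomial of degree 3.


|f(z)| ≤ Σ|c_k|·r^k = O(r^3) as r → ∞. Polynomial growth is O(e^{r^ε}) for every ε > 0 (since r^3/e^{r^ε} → 0), so ρ ≤ ε for all ε > 0, i.e. ρ = 0. Every nonconstant polynomial has order 0.
Therefore ρ = 0.

Order ρ = 0.


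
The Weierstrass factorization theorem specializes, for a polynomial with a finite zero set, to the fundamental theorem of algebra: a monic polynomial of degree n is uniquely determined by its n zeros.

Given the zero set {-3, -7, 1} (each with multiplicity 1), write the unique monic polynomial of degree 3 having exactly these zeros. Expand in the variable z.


The polynomial is p(z) = ∏_{α ∈ S} (z − α), where S = {-3, -7, 1}.
Expanding the product yields: p(z) = z^3 + 9·z^2 + 11·z -21.
The resulting polynomial has degree 3 and real coefficients as required.

p(z) = z^3 + 9·z^2 + 11·z -21.


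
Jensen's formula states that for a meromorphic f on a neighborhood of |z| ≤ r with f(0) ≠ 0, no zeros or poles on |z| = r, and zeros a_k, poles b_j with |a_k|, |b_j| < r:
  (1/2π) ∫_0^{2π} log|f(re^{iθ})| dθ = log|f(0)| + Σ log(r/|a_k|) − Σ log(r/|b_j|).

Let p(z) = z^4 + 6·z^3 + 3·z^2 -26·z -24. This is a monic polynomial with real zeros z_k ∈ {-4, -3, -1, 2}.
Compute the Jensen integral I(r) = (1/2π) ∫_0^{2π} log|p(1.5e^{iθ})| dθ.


Zeros: -4, -3, -1, 2; r = 1.5.
Inside |z| < r: -1. Outside (|z| ≥ r): -4, -3, 2.
p(0) = -24, so log|p(0)| = log(24) = 3.1781.
Apply Jensen: I(r) = log|p(0)| + Σ_k log(r/|z_k|), summed over zeros inside |z| < r.
  log(r/|z_k|) for z_k = -1: log(1.5/1) = 0.4055
  Outside zeros (-4, -3, 2) contribute nothing to the Jensen sum.
Sum over inside zeros: 0.4055.
I(r) = log|p(0)| + (inside sum) = 3.1781 + 0.4055 = 3.5835.
Note: since some zeros are outside |z| ≤ r, the simplified n·log(r) form does NOT apply — only the inside zeros contribute.

I(r) ≈ 3.5835.


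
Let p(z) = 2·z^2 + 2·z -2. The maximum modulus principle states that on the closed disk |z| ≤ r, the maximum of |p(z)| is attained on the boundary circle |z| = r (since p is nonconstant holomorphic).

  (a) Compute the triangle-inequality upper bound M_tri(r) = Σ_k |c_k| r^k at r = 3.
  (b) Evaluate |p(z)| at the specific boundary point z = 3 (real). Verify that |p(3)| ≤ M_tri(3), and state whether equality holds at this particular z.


Coefficients: c_0 = -2, c_1 = 2, c_2 = 2. Radius r = 3.
Part (a). Triangle bound: M_tri(r) = Σ_k |c_k| r^k
  = |-2|·3^0 + |2|·3^1 + |2|·3^2
  = 2 + 6 + 18 = 26.
This bounds M(r) := max_{|z|=r} |p(z)| from above; equality holds iff all terms c_k z^k can be made to align in phase at a single z on |z|=r.
Part (b). At z = 3 (real, on the circle |z| = r):
  p(3) = (-2)·3^0 + (2)·3^1 + (2)·3^2 = 22.
  |p(3)| = 22.
Check: |p(3)| = 22 ≤ 26 = M_tri(3). ✓ Equality does not hold at z = 3 (the coefficients have mixed signs, so the terms do not all align in phase there).

M_tri(3) = 26; |p(3)| = 22; equality at z=3: no.


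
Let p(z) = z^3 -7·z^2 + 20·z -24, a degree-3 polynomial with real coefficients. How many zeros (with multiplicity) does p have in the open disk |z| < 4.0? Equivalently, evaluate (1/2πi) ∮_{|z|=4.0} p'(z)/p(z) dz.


The zeros of p are: (2 + 2i), (2 - 2i), 3.
Their magnitudes are: 2.828, 2.828, 3.
Zeros with |z| < R = 4.0: (2 + 2i), (2 - 2i), 3.
Count = 3.
By the argument principle, (1/2πi) ∮_{|z|=R} p'(z)/p(z) dz equals exactly this count.

Number of zeros inside |z| < 4.0: 3.


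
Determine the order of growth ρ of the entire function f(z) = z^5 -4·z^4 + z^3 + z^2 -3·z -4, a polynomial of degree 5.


|f(z)| ≤ Σ|c_k|·r^k = O(r^5) as r → ∞. Polynomial growth is O(e^{r^ε}) for every ε > 0 (since r^5/e^{r^ε} → 0), so ρ ≤ ε for all ε > 0, i.e. ρ = 0. Every nonconstant polynomial has order 0.
Therefore ρ = 0.

Order ρ = 0.


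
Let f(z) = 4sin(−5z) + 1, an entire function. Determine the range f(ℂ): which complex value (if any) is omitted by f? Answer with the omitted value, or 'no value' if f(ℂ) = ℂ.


Little Picard bounds the complement of f(ℂ) to at most one point.
sin is entire and surjective onto ℂ: for every w ∈ ℂ, sin(ζ) = w has a solution ζ ∈ ℂ (e.g., via the complex inverse arcsin). With ζ = −5z this gives z = ζ/(-5). Then 4·sin(−5z) takes every value in 4·ℂ = ℂ, and adding 1 is a bijection of ℂ. So f is surjective and omits no value. (Note: only on the real line is sin bounded by [−1, 1].)

Omitted value: no value.


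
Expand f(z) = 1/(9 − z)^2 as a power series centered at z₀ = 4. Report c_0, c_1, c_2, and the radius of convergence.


Let w = z − z₀, so z = z₀ + w.
Then 9 − z = 9 − (z₀ + w) = (9 − z₀) − w = 5 − w.
f(z) = 1/(5 − w)^2 = (1/(5)^2) · (1 − w/(5))^{−2}.
By the binomial series (1−u)^{−2} = Σ_{n≥0} C(n+1, 1) u^n for |u|<1, with u = w/(5):
  c_n = C(n+1, 1) / (5)^(n+2).
  c_0 = 1/(5)^2 = 1/25.
  c_1 = 2/(5)^3 = 2/125.
  c_2 = 3/(5)^4 = 3/625.
The series is valid for |w/d| < 1, i.e. |z − z₀| < |d|.
Radius of convergence: R = |9 − z₀| = |5| = 5 (distance from z₀ to the singularity z = 9).

c_0 = 1/25, c_1 = 2/125, c_2 = 3/625; R = 5.


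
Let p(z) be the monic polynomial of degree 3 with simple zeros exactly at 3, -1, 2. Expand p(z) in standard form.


The polynomial is p(z) = ∏_{α ∈ S} (z − α), where S = {3, -1, 2}.
Expanding the product yields: p(z) = z^3 -4·z^2 + z + 6.
The resulting polynomial has degree 3 and real coefficients as required.

p(z) = z^3 -4·z^2 + z + 6.


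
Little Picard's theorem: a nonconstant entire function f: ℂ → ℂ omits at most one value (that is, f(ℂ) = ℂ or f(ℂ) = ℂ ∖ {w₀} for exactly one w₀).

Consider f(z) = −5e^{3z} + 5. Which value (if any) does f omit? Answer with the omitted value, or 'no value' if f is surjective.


Little Picard bounds the complement of f(ℂ) to at most one point.
e^{3z} is never zero on ℂ, so -5·e^{3z} takes every value in ℂ ∖ {0}. Adding 5 shifts the range to ℂ ∖ {5}. Thus f omits exactly the value 5.

Omitted value: 5.


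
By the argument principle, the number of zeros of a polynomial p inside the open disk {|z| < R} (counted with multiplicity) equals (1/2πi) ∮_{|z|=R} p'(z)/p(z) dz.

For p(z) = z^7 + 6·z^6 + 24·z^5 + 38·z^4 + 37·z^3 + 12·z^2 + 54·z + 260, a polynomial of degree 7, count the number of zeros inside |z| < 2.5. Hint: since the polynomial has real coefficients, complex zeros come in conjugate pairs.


The zeros of p are: (1 + 1i), (1 - 1i), (-1 + 2i), (-1 - 2i), -2, (-2 + 3i), (-2 - 3i).
Their magnitudes are: 1.414, 1.414, 2.236, 2.236, 2, 3.606, 3.606.
Zeros with |z| < R = 2.5: (1 + 1i), (1 - 1i), (-1 + 2i), (-1 - 2i), -2.
Count = 5.
By the argument principle, (1/2πi) ∮_{|z|=R} p'(z)/p(z) dz equals exactly this count.

Number of zeros inside |z| < 2.5: 5.


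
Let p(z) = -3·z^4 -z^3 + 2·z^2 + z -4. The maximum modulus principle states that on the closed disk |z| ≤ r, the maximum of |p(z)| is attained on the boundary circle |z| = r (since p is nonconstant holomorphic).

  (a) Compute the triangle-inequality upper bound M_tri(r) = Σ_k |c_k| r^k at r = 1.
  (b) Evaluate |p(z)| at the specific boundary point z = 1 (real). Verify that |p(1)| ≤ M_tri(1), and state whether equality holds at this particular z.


Coefficients: c_0 = -4, c_1 = 1, c_2 = 2, c_3 = -1, c_4 = -3. Radius r = 1.
Part (a). Triangle bound: M_tri(r) = Σ_k |c_k| r^k
  = |-4|·1^0 + |1|·1^1 + |2|·1^2 + |-1|·1^3 + |-3|·1^4
  = 4 + 1 + 2 + 1 + 3 = 11.
This bounds M(r) := max_{|z|=r} |p(z)| from above; equality holds iff all terms c_k z^k can be made to align in phase at a single z on |z|=r.
Part (b). At z = 1 (real, on the circle |z| = r):
  p(1) = (-4)·1^0 + (1)·1^1 + (2)·1^2 + (-1)·1^3 + (-3)·1^4 = -5.
  |p(1)| = 5.
Check: |p(1)| = 5 ≤ 11 = M_tri(1). ✓ Equality does not hold at z = 1 (the coefficients have mixed signs, so the terms do not all align in phase there).

M_tri(1) = 11; |p(1)| = 5; equality at z=1: no.


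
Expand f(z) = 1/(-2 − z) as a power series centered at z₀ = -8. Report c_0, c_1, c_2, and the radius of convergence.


Let w = z − z₀, so z = z₀ + w.
Then -2 − z = -2 − (z₀ + w) = (-2 − z₀) − w = 6 − w.
f(z) = 1/(6 − w) = (1/(6)) · 1/(1 − w/(6)) = Σ_{n≥0} w^n / (6)^(n+1).
So c_n = 1/(6)^(n+1):
  c_0 = 1/(6)^1 = 1/6.
  c_1 = 1/(6)^2 = 1/36.
  c_2 = 1/(6)^3 = 1/216.
The series is valid for |w/d| < 1, i.e. |z − z₀| < |d|.
Radius of convergence: R = |-2 − z₀| = |6| = 6 (distance from z₀ to the singularity z = -2).

c_0 = 1/6, c_1 = 1/36, c_2 = 1/216; R = 6.


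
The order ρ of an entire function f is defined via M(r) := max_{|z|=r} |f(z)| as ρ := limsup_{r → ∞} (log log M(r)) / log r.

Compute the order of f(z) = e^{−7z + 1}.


|e^{−7z + 1}| = e^{Re(-7·z) + 1} ≤ e^{7|z|^1 + 1} = e^{7r^1 + 1} on |z| = r, so ρ ≤ 1. Choosing z on |z|=r so that -7·z is real positive (always possible by picking arg z appropriately) gives |f(z)| = e^{7r^1 + 1}, matching the bound. The additive constant 1 does not affect log log M(r) ~ 1·log r. Hence ρ = 1.
Therefore ρ = 1.

Order ρ = 1.


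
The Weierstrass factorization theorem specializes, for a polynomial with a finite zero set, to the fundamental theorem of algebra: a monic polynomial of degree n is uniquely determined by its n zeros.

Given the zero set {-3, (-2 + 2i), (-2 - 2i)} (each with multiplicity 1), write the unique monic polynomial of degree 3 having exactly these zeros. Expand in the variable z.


The polynomial is p(z) = ∏_{α ∈ S} (z − α), where S = {-3, (-2 + 2i), (-2 - 2i)}.
Expanding the product yields: p(z) = z^3 + 7·z^2 + 20·z + 24.
Note conjugate pairs combine to real quadratics: (z − (-2+2i))(z − (-2−2i)) = z² + 4z + 8.
The resulting polynomial has degree 3 and real coefficients as required.

p(z) = z^3 + 7·z^2 + 20·z + 24.


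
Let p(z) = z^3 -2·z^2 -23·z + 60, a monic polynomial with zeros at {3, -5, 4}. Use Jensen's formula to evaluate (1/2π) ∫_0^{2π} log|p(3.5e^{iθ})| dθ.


Zeros: -5, 3, 4; r = 3.5.
Inside |z| < r: 3. Outside (|z| ≥ r): -5, 4.
p(0) = 60, so log|p(0)| = log(60) = 4.0943.
Apply Jensen: I(r) = log|p(0)| + Σ_k log(r/|z_k|), summed over zeros inside |z| < r.
  log(r/|z_k|) for z_k = 3: log(3.5/3) = 0.1542
  Outside zeros (-5, 4) contribute nothing to the Jensen sum.
Sum over inside zeros: 0.1542.
I(r) = log|p(0)| + (inside sum) = 4.0943 + 0.1542 = 4.2485.
Note: since some zeros are outside |z| ≤ r, the simplified n·log(r) form does NOT apply — only the inside zeros contribute.

I(r) ≈ 4.2485.


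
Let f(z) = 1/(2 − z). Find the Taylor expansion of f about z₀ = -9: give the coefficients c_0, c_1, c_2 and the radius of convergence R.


Let w = z − z₀, so z = z₀ + w.
Then 2 − z = 2 − (z₀ + w) = (2 − z₀) − w = 11 − w.
f(z) = 1/(11 − w) = (1/(11)) · 1/(1 − w/(11)) = Σ_{n≥0} w^n / (11)^(n+1).
So c_n = 1/(11)^(n+1):
  c_0 = 1/(11)^1 = 1/11.
  c_1 = 1/(11)^2 = 1/121.
  c_2 = 1/(11)^3 = 1/1331.
The series is valid for |w/d| < 1, i.e. |z − z₀| < |d|.
Radius of convergence: R = |2 − z₀| = |11| = 11 (distance from z₀ to the singularity z = 2).

c_0 = 1/11, c_1 = 1/121, c_2 = 1/1331; R = 11.


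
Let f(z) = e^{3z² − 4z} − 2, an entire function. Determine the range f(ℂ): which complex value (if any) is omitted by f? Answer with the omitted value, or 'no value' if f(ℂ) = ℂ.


Little Picard bounds the complement of f(ℂ) to at most one point.
The exponent g(z) = 3z² − 4z is a nonconstant polynomial, hence surjective onto ℂ. So e^{g(z)} takes every value in {e^w : w ∈ ℂ} = ℂ ∖ {0}. Adding -2 shifts the range to ℂ ∖ {-2}. f omits exactly -2.

Omitted value: -2.


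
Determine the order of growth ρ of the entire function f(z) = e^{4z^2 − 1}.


|e^{4z^2 − 1}| = e^{Re(4·z^2) + -1} ≤ e^{4|z|^2 + -1} = e^{4r^2 + -1} on |z| = r, so ρ ≤ 2. Choosing z on |z|=r so that 4·z^2 is real positive (always possible by picking arg z appropriately) gives |f(z)| = e^{4r^2 + -1}, matching the bound. The additive constant -1 does not affect log log M(r) ~ 2·log r. Hence ρ = 2.
Therefore ρ = 2.

Order ρ = 2.


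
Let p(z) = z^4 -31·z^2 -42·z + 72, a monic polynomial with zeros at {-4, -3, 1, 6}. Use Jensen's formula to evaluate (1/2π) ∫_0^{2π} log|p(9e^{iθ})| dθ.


Zeros: -4, -3, 1, 6; r = 9.
Inside |z| < r: -4, -3, 1, 6. Outside (|z| ≥ r): ∅.
p(0) = 72, so log|p(0)| = log(72) = 4.2767.
Apply Jensen: I(r) = log|p(0)| + Σ_k log(r/|z_k|), summed over zeros inside |z| < r.
  log(r/|z_k|) for z_k = -4: log(9/4) = 0.8109
  log(r/|z_k|) for z_k = -3: log(9/3) = 1.0986
  log(r/|z_k|) for z_k = 1: log(9/1) = 2.1972
  log(r/|z_k|) for z_k = 6: log(9/6) = 0.4055
Sum over inside zeros: 4.5122.
I(r) = log|p(0)| + (inside sum) = 4.2767 + 4.5122 = 8.7889.
Closed form (all zeros inside, monic): I(r) = n·log(r) = 4·log(9) = 8.7889. ✓

I(r) ≈ 8.7889.


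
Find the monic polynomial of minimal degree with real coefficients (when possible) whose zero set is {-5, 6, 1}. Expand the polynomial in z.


The polynomial is p(z) = ∏_{α ∈ S} (z − α), where S = {-5, 6, 1}.
Expanding the product yields: p(z) = z^3 -2·z^2 -29·z + 30.
The resulting polynomial has degree 3 and real coefficients as required.

p(z) = z^3 -2·z^2 -29·z + 30.


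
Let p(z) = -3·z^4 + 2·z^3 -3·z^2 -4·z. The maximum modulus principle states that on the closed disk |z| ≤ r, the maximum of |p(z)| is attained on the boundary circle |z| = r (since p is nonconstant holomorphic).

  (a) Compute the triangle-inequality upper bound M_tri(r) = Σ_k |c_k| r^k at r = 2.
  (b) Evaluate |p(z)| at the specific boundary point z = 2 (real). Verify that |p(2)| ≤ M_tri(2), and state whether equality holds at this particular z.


Coefficients: c_0 = 0, c_1 = -4, c_2 = -3, c_3 = 2, c_4 = -3. Radius r = 2.
Part (a). Triangle bound: M_tri(r) = Σ_k |c_k| r^k
  = |0|·2^0 + |-4|·2^1 + |-3|·2^2 + |2|·2^3 + |-3|·2^4
  = 0 + 8 + 12 + 16 + 48 = 84.
This bounds M(r) := max_{|z|=r} |p(z)| from above; equality holds iff all terms c_k z^k can be made to align in phase at a single z on |z|=r.
Part (b). At z = 2 (real, on the circle |z| = r):
  p(2) = (0)·2^0 + (-4)·2^1 + (-3)·2^2 + (2)·2^3 + (-3)·2^4 = -52.
  |p(2)| = 52.
Check: |p(2)| = 52 ≤ 84 = M_tri(2). ✓ Equality does not hold at z = 2 (the coefficients have mixed signs, so the terms do not all align in phase there).

M_tri(2) = 84; |p(2)| = 52; equality at z=2: no.


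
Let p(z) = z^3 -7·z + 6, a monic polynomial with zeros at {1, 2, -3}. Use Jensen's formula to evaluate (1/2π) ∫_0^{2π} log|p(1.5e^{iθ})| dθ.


Zeros: -3, 1, 2; r = 1.5.
Inside |z| < r: 1. Outside (|z| ≥ r): -3, 2.
p(0) = 6, so log|p(0)| = log(6) = 1.7918.
Apply Jensen: I(r) = log|p(0)| + Σ_k log(r/|z_k|), summed over zeros inside |z| < r.
  log(r/|z_k|) for z_k = 1: log(1.5/1) = 0.4055
  Outside zeros (-3, 2) contribute nothing to the Jensen sum.
Sum over inside zeros: 0.4055.
I(r) = log|p(0)| + (inside sum) = 1.7918 + 0.4055 = 2.1972.
Note: since some zeros are outside |z| ≤ r, the simplified n·log(r) form does NOT apply — only the inside zeros contribute.

I(r) ≈ 2.1972.


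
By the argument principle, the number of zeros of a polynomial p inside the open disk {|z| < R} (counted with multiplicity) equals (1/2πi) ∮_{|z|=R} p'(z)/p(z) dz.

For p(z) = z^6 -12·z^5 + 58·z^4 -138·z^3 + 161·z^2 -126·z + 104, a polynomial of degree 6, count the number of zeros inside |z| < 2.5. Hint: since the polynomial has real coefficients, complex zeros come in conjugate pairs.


The zeros of p are: (0 + 1i), (0 - 1i), (3 + 2i), (3 - 2i), 2, 4.
Their magnitudes are: 1, 1, 3.606, 3.606, 2, 4.
Zeros with |z| < R = 2.5: (0 + 1i), (0 - 1i), 2.
Count = 3.
By the argument principle, (1/2πi) ∮_{|z|=R} p'(z)/p(z) dz equals exactly this count.

Number of zeros inside |z| < 2.5: 3.


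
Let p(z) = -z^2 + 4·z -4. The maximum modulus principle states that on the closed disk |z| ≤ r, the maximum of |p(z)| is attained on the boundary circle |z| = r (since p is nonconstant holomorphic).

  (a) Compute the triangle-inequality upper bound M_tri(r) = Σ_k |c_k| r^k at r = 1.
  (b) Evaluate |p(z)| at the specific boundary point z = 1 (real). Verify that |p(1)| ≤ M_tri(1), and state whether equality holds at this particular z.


Coefficients: c_0 = -4, c_1 = 4, c_2 = -1. Radius r = 1.
Part (a). Triangle bound: M_tri(r) = Σ_k |c_k| r^k
  = |-4|·1^0 + |4|·1^1 + |-1|·1^2
  = 4 + 4 + 1 = 9.
This bounds M(r) := max_{|z|=r} |p(z)| from above; equality holds iff all terms c_k z^k can be made to align in phase at a single z on |z|=r.
Part (b). At z = 1 (real, on the circle |z| = r):
  p(1) = (-4)·1^0 + (4)·1^1 + (-1)·1^2 = -1.
  |p(1)| = 1.
Check: |p(1)| = 1 ≤ 9 = M_tri(1). ✓ Equality does not hold at z = 1 (the coefficients have mixed signs, so the terms do not all align in phase there).

M_tri(1) = 9; |p(1)| = 1; equality at z=1: no.


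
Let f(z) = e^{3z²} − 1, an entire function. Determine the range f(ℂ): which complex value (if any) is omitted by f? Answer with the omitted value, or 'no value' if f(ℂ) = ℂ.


Little Picard bounds the complement of f(ℂ) to at most one point.
The exponent g(z) = 3z² is a nonconstant polynomial, hence surjective onto ℂ. So e^{g(z)} takes every value in {e^w : w ∈ ℂ} = ℂ ∖ {0}. Adding -1 shifts the range to ℂ ∖ {-1}. f omits exactly -1.

Omitted value: -1.


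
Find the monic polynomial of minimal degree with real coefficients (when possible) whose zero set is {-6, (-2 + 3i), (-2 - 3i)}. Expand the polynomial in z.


The polynomial is p(z) = ∏_{α ∈ S} (z − α), where S = {-6, (-2 + 3i), (-2 - 3i)}.
Expanding the product yields: p(z) = z^3 + 10·z^2 + 37·z + 78.
Note conjugate pairs combine to real quadratics: (z − (-2+3i))(z − (-2−3i)) = z² + 4z + 13.
The resulting polynomial has degree 3 and real coefficients as required.

p(z) = z^3 + 10·z^2 + 37·z + 78.


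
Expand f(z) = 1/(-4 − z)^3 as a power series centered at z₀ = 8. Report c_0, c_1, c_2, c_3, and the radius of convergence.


Let w = z − z₀, so z = z₀ + w.
Then -4 − z = -4 − (z₀ + w) = (-4 − z₀) − w = -12 − w.
f(z) = 1/(-12 − w)^3 = (1/(-12)^3) · (1 − w/(-12))^{−3}.
By the binomial series (1−u)^{−3} = Σ_{n≥0} C(n+2, 2) u^n for |u|<1, with u = w/(-12):
  c_n = C(n+2, 2) / (-12)^(n+3).
  c_0 = 1/(-12)^3 = -1/1728.
  c_1 = 3/(-12)^4 = 1/6912.
  c_2 = 6/(-12)^5 = -1/41472.
  c_3 = 10/(-12)^6 = 5/1492992.
The series is valid for |w/d| < 1, i.e. |z − z₀| < |d|.
Radius of convergence: R = |-4 − z₀| = |-12| = 12 (distance from z₀ to the singularity z = -4).

c_0 = -1/1728, c_1 = 1/6912, c_2 = -1/41472, c_3 = 5/1492992; R = 12.


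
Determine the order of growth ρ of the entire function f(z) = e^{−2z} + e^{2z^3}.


Each summand is entire of order 1 and 3 respectively (as in the single-exponential case). The order of a sum is at most the max of the orders, so ρ ≤ 3. For the lower bound: on |z|=r choose arg z so that 2z^3 is real positive; then |e^{2z^3}| = e^{2r^3} while |e^{-2z}| ≤ e^{2r^1} = o(e^{2r^3}). So |f| ≥ e^{2r^3}(1 − o(1)) and ρ ≥ 3. Hence ρ = max(1, 3) = 3.
Therefore ρ = 3.

Order ρ = 3.


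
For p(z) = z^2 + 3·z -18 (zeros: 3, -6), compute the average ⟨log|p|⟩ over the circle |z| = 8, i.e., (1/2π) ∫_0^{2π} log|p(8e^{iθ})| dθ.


Zeros: -6, 3; r = 8.
Inside |z| < r: -6, 3. Outside (|z| ≥ r): ∅.
p(0) = -18, so log|p(0)| = log(18) = 2.8904.
Apply Jensen: I(r) = log|p(0)| + Σ_k log(r/|z_k|), summed over zeros inside |z| < r.
  log(r/|z_k|) for z_k = 3: log(8/3) = 0.9808
  log(r/|z_k|) for z_k = -6: log(8/6) = 0.2877
Sum over inside zeros: 1.2685.
I(r) = log|p(0)| + (inside sum) = 2.8904 + 1.2685 = 4.1589.
Closed form (all zeros inside, monic): I(r) = n·log(r) = 2·log(8) = 4.1589. ✓

I(r) ≈ 4.1589.


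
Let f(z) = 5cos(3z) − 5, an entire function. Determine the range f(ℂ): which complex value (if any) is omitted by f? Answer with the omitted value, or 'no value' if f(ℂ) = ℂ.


Little Picard bounds the complement of f(ℂ) to at most one point.
cos is entire and surjective onto ℂ: for every w ∈ ℂ, cos(ζ) = w has a solution ζ ∈ ℂ (e.g., via the complex inverse arccos). With ζ = 3z this gives z = ζ/(3). Then 5·cos(3z) takes every value in 5·ℂ = ℂ, and adding -5 is a bijection of ℂ. So f is surjective and omits no value. (Note: only on the real line is cos bounded by [−1, 1].)

Omitted value: no value.


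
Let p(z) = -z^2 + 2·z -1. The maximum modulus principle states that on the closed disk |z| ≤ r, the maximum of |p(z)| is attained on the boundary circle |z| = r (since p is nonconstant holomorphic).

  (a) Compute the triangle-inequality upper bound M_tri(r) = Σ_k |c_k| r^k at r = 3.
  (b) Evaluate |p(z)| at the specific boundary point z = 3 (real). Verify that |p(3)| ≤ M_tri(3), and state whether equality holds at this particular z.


Coefficients: c_0 = -1, c_1 = 2, c_2 = -1. Radius r = 3.
Part (a). Triangle bound: M_tri(r) = Σ_k |c_k| r^k
  = |-1|·3^0 + |2|·3^1 + |-1|·3^2
  = 1 + 6 + 9 = 16.
This bounds M(r) := max_{|z|=r} |p(z)| from above; equality holds iff all terms c_k z^k can be made to align in phase at a single z on |z|=r.
Part (b). At z = 3 (real, on the circle |z| = r):
  p(3) = (-1)·3^0 + (2)·3^1 + (-1)·3^2 = -4.
  |p(3)| = 4.
Check: |p(3)| = 4 ≤ 16 = M_tri(3). ✓ Equality does not hold at z = 3 (the coefficients have mixed signs, so the terms do not all align in phase there).

M_tri(3) = 16; |p(3)| = 4; equality at z=3: no.


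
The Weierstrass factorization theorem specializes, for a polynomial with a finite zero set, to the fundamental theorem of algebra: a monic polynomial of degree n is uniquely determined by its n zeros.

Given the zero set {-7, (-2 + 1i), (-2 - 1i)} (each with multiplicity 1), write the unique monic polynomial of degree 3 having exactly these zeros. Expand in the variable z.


The polynomial is p(z) = ∏_{α ∈ S} (z − α), where S = {-7, (-2 + 1i), (-2 - 1i)}.
Expanding the product yields: p(z) = z^3 + 11·z^2 + 33·z + 35.
Note conjugate pairs combine to real quadratics: (z − (-2+1i))(z − (-2−1i)) = z² + 4z + 5.
The resulting polynomial has degree 3 and real coefficients as required.

p(z) = z^3 + 11·z^2 + 33·z + 35.


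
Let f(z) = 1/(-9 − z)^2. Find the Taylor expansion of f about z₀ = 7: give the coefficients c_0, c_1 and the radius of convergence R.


Let w = z − z₀, so z = z₀ + w.
Then -9 − z = -9 − (z₀ + w) = (-9 − z₀) − w = -16 − w.
f(z) = 1/(-16 − w)^2 = (1/(-16)^2) · (1 − w/(-16))^{−2}.
By the binomial series (1−u)^{−2} = Σ_{n≥0} C(n+1, 1) u^n for |u|<1, with u = w/(-16):
  c_n = C(n+1, 1) / (-16)^(n+2).
  c_0 = 1/(-16)^2 = 1/256.
  c_1 = 2/(-16)^3 = -1/2048.
The series is valid for |w/d| < 1, i.e. |z − z₀| < |d|.
Radius of convergence: R = |-9 − z₀| = |-16| = 16 (distance from z₀ to the singularity z = -9).

c_0 = 1/256, c_1 = -1/2048; R = 16.


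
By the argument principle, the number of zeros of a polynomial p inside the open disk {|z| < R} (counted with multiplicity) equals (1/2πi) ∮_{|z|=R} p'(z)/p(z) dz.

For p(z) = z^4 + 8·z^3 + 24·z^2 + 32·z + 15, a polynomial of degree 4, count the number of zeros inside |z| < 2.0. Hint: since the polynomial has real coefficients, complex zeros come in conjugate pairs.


The zeros of p are: -1, -3, (-2 + 1i), (-2 - 1i).
Their magnitudes are: 1, 3, 2.236, 2.236.
Zeros with |z| < R = 2.0: -1.
Count = 1.
By the argument principle, (1/2πi) ∮_{|z|=R} p'(z)/p(z) dz equals exactly this count.

Number of zeros inside |z| < 2.0: 1.


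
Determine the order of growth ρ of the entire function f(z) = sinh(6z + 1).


sinh(w) is a linear combination of e^{iw} and e^{−iw} (or e^w, e^{−w} in the hyperbolic case), so |sinh(w)| ≤ e^{|w|}. With w = 6z + 1, |w| ≤ 6|z| + 1 = 6r + 1 on |z| = r, giving M(r) ≤ e^{6r + 1}, so ρ ≤ 1. On a suitable ray (z = it for sin/cos; z = t for sinh/cosh, t real → ∞), |sinh(6z + 1)| grows like e^{6|t|}/2, so ρ ≥ 1. Hence ρ = 1.
Therefore ρ = 1.

Order ρ = 1.


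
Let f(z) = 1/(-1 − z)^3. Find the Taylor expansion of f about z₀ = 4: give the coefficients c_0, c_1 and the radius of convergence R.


Let w = z − z₀, so z = z₀ + w.
Then -1 − z = -1 − (z₀ + w) = (-1 − z₀) − w = -5 − w.
f(z) = 1/(-5 − w)^3 = (1/(-5)^3) · (1 − w/(-5))^{−3}.
By the binomial series (1−u)^{−3} = Σ_{n≥0} C(n+2, 2) u^n for |u|<1, with u = w/(-5):
  c_n = C(n+2, 2) / (-5)^(n+3).
  c_0 = 1/(-5)^3 = -1/125.
  c_1 = 3/(-5)^4 = 3/625.
The series is valid for |w/d| < 1, i.e. |z − z₀| < |d|.
Radius of convergence: R = |-1 − z₀| = |-5| = 5 (distance from z₀ to the singularity z = -1).

c_0 = -1/125, c_1 = 3/625; R = 5.
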